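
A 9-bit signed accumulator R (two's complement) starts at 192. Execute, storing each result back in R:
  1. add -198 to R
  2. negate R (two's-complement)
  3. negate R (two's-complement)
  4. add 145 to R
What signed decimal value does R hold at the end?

139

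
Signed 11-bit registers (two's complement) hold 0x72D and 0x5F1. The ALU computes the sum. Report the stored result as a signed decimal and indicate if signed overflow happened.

0x72D = 11100101101 = -211 (signed)
0x5F1 = 10111110001 = -527 (signed)
  11100101101
+ 10111110001
= 10100011110  (discard carry-out 1)
Result 10100011110: MSB = 1 → 1310 − 2048 = -738.
Both addends are negative and so is the stored result: no signed overflow.

-738; no overflow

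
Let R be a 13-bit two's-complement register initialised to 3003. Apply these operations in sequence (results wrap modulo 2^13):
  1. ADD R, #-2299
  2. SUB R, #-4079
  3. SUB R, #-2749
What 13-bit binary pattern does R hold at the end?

1110101101100

Start: R = 3003 = 0101110111011.
R = 3003 + (-2299) = 704 = 0001011000000
R = 704 − (-4079) = 4783; wraps to -3409 = 1001010101111
R = -3409 − (-2749) = -660 = 1110101101100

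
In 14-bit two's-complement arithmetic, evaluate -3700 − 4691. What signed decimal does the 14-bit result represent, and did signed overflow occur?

-3700 → 11000110001100
4691 → 01001001010011
Subtract via negate-and-add: invert 01001001010011 + 1 = 10110110101101 (i.e. -4691).
  11000110001100
+ 10110110101101
= 01111100111001  (discard carry-out 1)
Result 01111100111001: MSB = 0 → value 7993.
Both addends (after negating the subtrahend) are negative but the stored result is non-negative: signed overflow. The true value -3700 − 4691 = -8391 lies outside [-8192, 8191].

7993; overflow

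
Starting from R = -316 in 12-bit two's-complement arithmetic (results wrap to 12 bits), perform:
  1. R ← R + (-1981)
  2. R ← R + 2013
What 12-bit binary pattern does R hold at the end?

Start: R = -316 = 111011000100.
R = -316 + (-1981) = -2297; wraps to 1799 = 011100000111
R = 1799 + 2013 = 3812; wraps to -284 = 111011100100

111011100100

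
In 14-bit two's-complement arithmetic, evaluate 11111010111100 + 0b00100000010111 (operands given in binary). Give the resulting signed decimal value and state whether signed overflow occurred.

1747; no overflow

11111010111100 = -324 (signed)
0b00100000010111 → 00100000010111 = 2071 (signed)
  11111010111100
+ 00100000010111
= 00011011010011  (discard carry-out 1)
Result 00011011010011: MSB = 0 → value 1747.
Addends have opposite signs, so signed overflow cannot occur.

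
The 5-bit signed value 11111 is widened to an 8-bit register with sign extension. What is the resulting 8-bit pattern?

11111111

MSB of 11111 is 1; replicate it into the new high bits.
111|11111 → 11111111 (still -1).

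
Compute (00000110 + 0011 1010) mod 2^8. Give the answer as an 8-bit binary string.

  00000110
+ 00111010
= 01000000

01000000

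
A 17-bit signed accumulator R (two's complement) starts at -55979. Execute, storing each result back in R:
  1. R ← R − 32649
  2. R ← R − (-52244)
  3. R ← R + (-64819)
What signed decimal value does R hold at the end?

29869

Start: R = -55979 = 10010010101010101.
R = -55979 − 32649 = -88628; wraps to 42444 = 01010010111001100
R = 42444 − (-52244) = 94688; wraps to -36384 = 10111000111100000
R = -36384 + (-64819) = -101203; wraps to 29869 = 00111010010101101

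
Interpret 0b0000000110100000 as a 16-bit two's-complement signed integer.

MSB is 0, so the value is non-negative: 0000000110100000 = 416.

416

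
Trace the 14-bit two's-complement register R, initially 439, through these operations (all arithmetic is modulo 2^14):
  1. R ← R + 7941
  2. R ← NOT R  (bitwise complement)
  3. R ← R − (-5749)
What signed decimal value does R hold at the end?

Start: R = 439 = 00000110110111.
R = 439 + 7941 = 8380; wraps to -8004 = 10000010111100
R = NOT 10000010111100 = 01111101000011 = 8003
R = 8003 − (-5749) = 13752; wraps to -2632 = 11010110111000

-2632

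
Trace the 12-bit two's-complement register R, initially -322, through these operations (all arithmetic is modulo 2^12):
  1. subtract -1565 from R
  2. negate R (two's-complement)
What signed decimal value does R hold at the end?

Start: R = -322 = 111010111110.
R = -322 − (-1565) = 1243 = 010011011011
R = −(1243) = -1243 = 101100100101

-1243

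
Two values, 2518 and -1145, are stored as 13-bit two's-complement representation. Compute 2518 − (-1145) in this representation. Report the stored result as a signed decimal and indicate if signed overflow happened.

2518 → 0100111010110
-1145 → 1101110000111
Subtract via negate-and-add: invert 1101110000111 + 1 = 0010001111001 (i.e. 1145).
  0100111010110
+ 0010001111001
= 0111001001111
Result 0111001001111: MSB = 0 → value 3663.
Both addends (after negating the subtrahend) are non-negative and so is the stored result: no signed overflow.

3663; no overflow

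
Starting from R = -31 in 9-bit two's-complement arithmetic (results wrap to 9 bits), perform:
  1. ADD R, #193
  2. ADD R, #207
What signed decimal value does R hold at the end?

Start: R = -31 = 111100001.
R = -31 + 193 = 162 = 010100010
R = 162 + 207 = 369; wraps to -143 = 101110001

-143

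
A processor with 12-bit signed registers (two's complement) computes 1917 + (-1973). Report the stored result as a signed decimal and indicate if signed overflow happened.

-56; no overflow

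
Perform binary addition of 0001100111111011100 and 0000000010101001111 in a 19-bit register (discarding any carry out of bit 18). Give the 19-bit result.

0001101010100101011

  0001100111111011100
+ 0000000010101001111
= 0001101010100101011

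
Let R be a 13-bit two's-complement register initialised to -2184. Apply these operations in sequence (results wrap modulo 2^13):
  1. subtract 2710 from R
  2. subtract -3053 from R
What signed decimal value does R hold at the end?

-1841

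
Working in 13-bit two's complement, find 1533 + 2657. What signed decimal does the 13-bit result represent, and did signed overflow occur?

1533 → 0010111111101
2657 → 0101001100001
  0010111111101
+ 0101001100001
= 1000001011110
Result 1000001011110: MSB = 1 → 4190 − 8192 = -4002.
Both addends are non-negative but the stored result is negative: signed overflow. The true value 1533 + 2657 = 4190 lies outside [-4096, 4095].

-4002; overflow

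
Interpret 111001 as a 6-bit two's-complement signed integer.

MSB is 1, so the value is negative.
Invert: 000110. Add 1: 000111 = 7. So the value is −7.

-7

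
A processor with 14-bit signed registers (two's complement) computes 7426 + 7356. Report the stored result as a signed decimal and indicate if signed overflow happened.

-1602; overflow

7426 → 01110100000010
7356 → 01110010111100
  01110100000010
+ 01110010111100
= 11100110111110
Result 11100110111110: MSB = 1 → 14782 − 16384 = -1602.
Both addends are non-negative but the stored result is negative: signed overflow. The true value 7426 + 7356 = 14782 lies outside [-8192, 8191].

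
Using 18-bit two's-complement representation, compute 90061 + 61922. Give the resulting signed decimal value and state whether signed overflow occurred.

-110161; overflow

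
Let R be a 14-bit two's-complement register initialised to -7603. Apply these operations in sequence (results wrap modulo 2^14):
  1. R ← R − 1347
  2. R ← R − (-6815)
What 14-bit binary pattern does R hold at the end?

Start: R = -7603 = 10001001001101.
R = -7603 − 1347 = -8950; wraps to 7434 = 01110100001010
R = 7434 − (-6815) = 14249; wraps to -2135 = 11011110101001

11011110101001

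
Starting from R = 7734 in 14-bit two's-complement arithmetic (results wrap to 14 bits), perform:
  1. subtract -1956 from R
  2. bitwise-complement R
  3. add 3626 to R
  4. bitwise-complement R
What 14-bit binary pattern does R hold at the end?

01011110110000

Start: R = 7734 = 01111000110110.
R = 7734 − (-1956) = 9690; wraps to -6694 = 10010111011010
R = NOT 10010111011010 = 01101000100101 = 6693
R = 6693 + 3626 = 10319; wraps to -6065 = 10100001001111
R = NOT 10100001001111 = 01011110110000 = 6064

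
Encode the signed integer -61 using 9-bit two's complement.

|-61| = 61 = 000111101 in 9 bits.
Invert the bits: 111000010. Add 1: 111000011.
Check: 111000011 reads as 451 − 512 = -61.

111000011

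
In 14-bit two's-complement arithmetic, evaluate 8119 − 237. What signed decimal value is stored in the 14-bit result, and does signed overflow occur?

8119 → 01111110110111
237 → 00000011101101
Subtract via negate-and-add: invert 00000011101101 + 1 = 11111100010011 (i.e. -237).
  01111110110111
+ 11111100010011
= 01111011001010  (discard carry-out 1)
Result 01111011001010: MSB = 0 → value 7882.
Addends (after negating the subtrahend) have opposite signs, so signed overflow cannot occur.

7882; no overflow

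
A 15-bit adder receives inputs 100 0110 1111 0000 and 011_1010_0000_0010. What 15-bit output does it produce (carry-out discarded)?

000000011110010

  100011011110000
+ 011101000000010
= 000000011110010  (discard carry-out 1)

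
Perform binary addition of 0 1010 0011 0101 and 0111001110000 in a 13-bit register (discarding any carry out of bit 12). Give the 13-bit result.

  0101000110101
+ 0111001110000
= 1100010100101

1100010100101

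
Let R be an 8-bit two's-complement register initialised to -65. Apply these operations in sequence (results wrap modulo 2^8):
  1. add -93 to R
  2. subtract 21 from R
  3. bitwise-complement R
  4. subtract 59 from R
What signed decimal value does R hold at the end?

119

Start: R = -65 = 10111111.
R = -65 + (-93) = -158; wraps to 98 = 01100010
R = 98 − 21 = 77 = 01001101
R = NOT 01001101 = 10110010 = -78
R = -78 − 59 = -137; wraps to 119 = 01110111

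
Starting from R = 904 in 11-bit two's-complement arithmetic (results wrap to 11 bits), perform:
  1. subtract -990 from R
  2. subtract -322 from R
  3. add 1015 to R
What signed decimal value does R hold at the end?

Start: R = 904 = 01110001000.
R = 904 − (-990) = 1894; wraps to -154 = 11101100110
R = -154 − (-322) = 168 = 00010101000
R = 168 + 1015 = 1183; wraps to -865 = 10010011111

-865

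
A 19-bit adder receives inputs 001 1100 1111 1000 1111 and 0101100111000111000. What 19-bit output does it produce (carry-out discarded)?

  0011100111110001111
+ 0101100111000111000
= 1001001110111000111

1001001110111000111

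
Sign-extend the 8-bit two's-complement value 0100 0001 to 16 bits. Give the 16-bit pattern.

0000000001000001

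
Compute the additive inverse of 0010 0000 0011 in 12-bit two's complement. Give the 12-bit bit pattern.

Invert: 110111111100. Add 1: 110111111101.

110111111101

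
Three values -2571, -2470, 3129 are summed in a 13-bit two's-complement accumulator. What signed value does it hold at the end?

-1912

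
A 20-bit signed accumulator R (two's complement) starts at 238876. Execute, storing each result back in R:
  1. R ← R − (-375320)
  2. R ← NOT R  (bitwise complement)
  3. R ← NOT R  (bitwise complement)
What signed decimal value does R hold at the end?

Start: R = 238876 = 00111010010100011100.
R = 238876 − (-375320) = 614196; wraps to -434380 = 10010101111100110100
R = NOT 10010101111100110100 = 01101010000011001011 = 434379
R = NOT 01101010000011001011 = 10010101111100110100 = -434380

-434380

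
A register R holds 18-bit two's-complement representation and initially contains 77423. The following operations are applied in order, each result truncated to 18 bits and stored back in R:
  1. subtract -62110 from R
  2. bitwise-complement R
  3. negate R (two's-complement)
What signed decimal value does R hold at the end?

-122610

Start: R = 77423 = 010010111001101111.
R = 77423 − (-62110) = 139533; wraps to -122611 = 100010000100001101
R = NOT 100010000100001101 = 011101111011110010 = 122610
R = −(122610) = -122610 = 100010000100001110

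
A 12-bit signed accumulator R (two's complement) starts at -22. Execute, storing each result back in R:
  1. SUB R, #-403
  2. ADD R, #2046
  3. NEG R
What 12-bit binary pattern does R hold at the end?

Start: R = -22 = 111111101010.
R = -22 − (-403) = 381 = 000101111101
R = 381 + 2046 = 2427; wraps to -1669 = 100101111011
R = −(-1669) = 1669 = 011010000101

011010000101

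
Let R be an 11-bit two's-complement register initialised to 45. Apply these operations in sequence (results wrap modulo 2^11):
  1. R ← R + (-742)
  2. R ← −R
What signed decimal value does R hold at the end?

Start: R = 45 = 00000101101.
R = 45 + (-742) = -697 = 10101000111
R = −(-697) = 697 = 01010111001

697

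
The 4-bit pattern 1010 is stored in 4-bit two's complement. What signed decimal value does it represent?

-6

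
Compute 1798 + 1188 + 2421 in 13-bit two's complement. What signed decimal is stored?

-2785

1798 + 1188 = 2986 (0101110101010)
2986 + 2421 = 5407 → wraps to -2785 (1010100011111)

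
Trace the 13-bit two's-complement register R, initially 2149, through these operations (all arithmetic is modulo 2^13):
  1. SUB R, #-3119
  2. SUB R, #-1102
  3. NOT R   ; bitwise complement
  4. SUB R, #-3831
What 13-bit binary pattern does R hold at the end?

1011000010100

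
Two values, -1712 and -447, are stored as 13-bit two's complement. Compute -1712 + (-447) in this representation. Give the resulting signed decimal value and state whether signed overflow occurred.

-2159; no overflow

-1712 → 1100101010000
-447 → 1111001000001
  1100101010000
+ 1111001000001
= 1011110010001  (discard carry-out 1)
Result 1011110010001: MSB = 1 → 6033 − 8192 = -2159.
Both addends are negative and so is the stored result: no signed overflow.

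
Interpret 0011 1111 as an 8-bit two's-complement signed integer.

MSB is 0, so the value is non-negative: 00111111 = 63.

63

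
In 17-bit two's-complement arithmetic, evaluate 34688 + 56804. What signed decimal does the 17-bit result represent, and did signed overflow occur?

-39580; overflow

34688 → 01000011110000000
56804 → 01101110111100100
  01000011110000000
+ 01101110111100100
= 10110010101100100
Result 10110010101100100: MSB = 1 → 91492 − 131072 = -39580.
Both addends are non-negative but the stored result is negative: signed overflow. The true value 34688 + 56804 = 91492 lies outside [-65536, 65535].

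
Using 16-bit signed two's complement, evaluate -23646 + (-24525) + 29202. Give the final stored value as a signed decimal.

-23646 + (-24525) = -48171 → wraps to 17365 (0100001111010101)
17365 + 29202 = 46567 → wraps to -18969 (1011010111100111)

-18969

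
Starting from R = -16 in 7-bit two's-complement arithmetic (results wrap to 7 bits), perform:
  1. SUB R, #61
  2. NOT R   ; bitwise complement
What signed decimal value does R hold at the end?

Start: R = -16 = 1110000.
R = -16 − 61 = -77; wraps to 51 = 0110011
R = NOT 0110011 = 1001100 = -52

-52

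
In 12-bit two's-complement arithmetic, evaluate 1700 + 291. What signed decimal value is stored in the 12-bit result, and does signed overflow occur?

1991; no overflow

1700 → 011010100100
291 → 000100100011
  011010100100
+ 000100100011
= 011111000111
Result 011111000111: MSB = 0 → value 1991.
Both addends are non-negative and so is the stored result: no signed overflow.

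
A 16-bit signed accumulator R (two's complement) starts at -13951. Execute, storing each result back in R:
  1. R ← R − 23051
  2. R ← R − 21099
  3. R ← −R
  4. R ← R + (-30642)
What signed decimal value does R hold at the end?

27459

Start: R = -13951 = 1100100110000001.
R = -13951 − 23051 = -37002; wraps to 28534 = 0110111101110110
R = 28534 − 21099 = 7435 = 0001110100001011
R = −(7435) = -7435 = 1110001011110101
R = -7435 + (-30642) = -38077; wraps to 27459 = 0110101101000011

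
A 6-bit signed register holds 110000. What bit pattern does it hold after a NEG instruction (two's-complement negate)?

010000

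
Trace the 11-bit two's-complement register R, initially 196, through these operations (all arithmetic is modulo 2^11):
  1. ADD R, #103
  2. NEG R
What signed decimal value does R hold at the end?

Start: R = 196 = 00011000100.
R = 196 + 103 = 299 = 00100101011
R = −(299) = -299 = 11011010101

-299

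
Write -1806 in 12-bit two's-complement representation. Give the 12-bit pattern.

|-1806| = 1806 = 011100001110 in 12 bits.
Invert the bits: 100011110001. Add 1: 100011110010.

100011110010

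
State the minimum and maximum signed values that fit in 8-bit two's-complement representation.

min = -128, max = 127

Minimum: −2^7 = -128.
Maximum: 2^7 − 1 = 127.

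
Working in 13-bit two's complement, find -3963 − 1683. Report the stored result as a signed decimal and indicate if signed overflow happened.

-3963 → 1000010000101
1683 → 0011010010011
Subtract via negate-and-add: invert 0011010010011 + 1 = 1100101101101 (i.e. -1683).
  1000010000101
+ 1100101101101
= 0100111110010  (discard carry-out 1)
Result 0100111110010: MSB = 0 → value 2546.
Both addends (after negating the subtrahend) are negative but the stored result is non-negative: signed overflow. The true value -3963 − 1683 = -5646 lies outside [-4096, 4095].

2546; overflow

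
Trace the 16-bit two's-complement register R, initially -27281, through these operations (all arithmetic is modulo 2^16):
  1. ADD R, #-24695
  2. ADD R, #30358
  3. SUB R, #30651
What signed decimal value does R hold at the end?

Start: R = -27281 = 1001010101101111.
R = -27281 + (-24695) = -51976; wraps to 13560 = 0011010011111000
R = 13560 + 30358 = 43918; wraps to -21618 = 1010101110001110
R = -21618 − 30651 = -52269; wraps to 13267 = 0011001111010011

13267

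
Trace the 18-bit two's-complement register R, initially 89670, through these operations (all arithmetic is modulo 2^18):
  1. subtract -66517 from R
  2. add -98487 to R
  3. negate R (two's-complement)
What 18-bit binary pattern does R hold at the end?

Start: R = 89670 = 010101111001000110.
R = 89670 − (-66517) = 156187; wraps to -105957 = 100110001000011011
R = -105957 + (-98487) = -204444; wraps to 57700 = 001110000101100100
R = −(57700) = -57700 = 110001111010011100

110001111010011100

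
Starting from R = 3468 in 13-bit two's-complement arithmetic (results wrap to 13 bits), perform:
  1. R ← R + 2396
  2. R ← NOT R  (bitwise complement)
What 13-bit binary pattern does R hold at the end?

Start: R = 3468 = 0110110001100.
R = 3468 + 2396 = 5864; wraps to -2328 = 1011011101000
R = NOT 1011011101000 = 0100100010111 = 2327

0100100010111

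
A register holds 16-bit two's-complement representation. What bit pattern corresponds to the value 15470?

15470 is non-negative, so write it directly in 16 bits: 0011110001101110.

0011110001101110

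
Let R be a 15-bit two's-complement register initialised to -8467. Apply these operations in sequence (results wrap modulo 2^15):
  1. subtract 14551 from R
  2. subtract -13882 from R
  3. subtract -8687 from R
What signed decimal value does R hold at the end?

Start: R = -8467 = 101111011101101.
R = -8467 − 14551 = -23018; wraps to 9750 = 010011000010110
R = 9750 − (-13882) = 23632; wraps to -9136 = 101110001010000
R = -9136 − (-8687) = -449 = 111111000111111

-449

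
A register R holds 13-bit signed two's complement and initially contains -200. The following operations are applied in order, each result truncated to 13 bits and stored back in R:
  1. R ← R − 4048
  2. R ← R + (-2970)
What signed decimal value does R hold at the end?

974

Start: R = -200 = 1111100111000.
R = -200 − 4048 = -4248; wraps to 3944 = 0111101101000
R = 3944 + (-2970) = 974 = 0001111001110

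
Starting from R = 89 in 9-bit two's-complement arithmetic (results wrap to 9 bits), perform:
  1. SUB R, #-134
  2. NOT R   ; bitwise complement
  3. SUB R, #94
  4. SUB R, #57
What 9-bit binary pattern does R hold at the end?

010001001

Start: R = 89 = 001011001.
R = 89 − (-134) = 223 = 011011111
R = NOT 011011111 = 100100000 = -224
R = -224 − 94 = -318; wraps to 194 = 011000010
R = 194 − 57 = 137 = 010001001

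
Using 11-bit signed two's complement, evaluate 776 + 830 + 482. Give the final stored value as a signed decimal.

40

776 + 830 = 1606 → wraps to -442 (11001000110)
-442 + 482 = 40 (00000101000)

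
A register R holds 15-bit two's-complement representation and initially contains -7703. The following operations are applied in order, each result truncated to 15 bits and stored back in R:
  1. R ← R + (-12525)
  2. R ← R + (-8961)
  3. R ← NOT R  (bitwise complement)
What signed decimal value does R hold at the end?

-3580

Start: R = -7703 = 110000111101001.
R = -7703 + (-12525) = -20228; wraps to 12540 = 011000011111100
R = 12540 + (-8961) = 3579 = 000110111111011
R = NOT 000110111111011 = 111001000000100 = -3580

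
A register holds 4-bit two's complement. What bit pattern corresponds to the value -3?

|-3| = 3 = 0011 in 4 bits.
Invert the bits: 1100. Add 1: 1101.
Check: 1101 reads as 13 − 16 = -3.

1101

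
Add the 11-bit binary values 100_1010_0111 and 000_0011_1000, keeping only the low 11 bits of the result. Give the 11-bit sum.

10011011111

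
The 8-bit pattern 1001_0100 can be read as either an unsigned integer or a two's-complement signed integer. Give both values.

Unsigned: 10010100 = 148.
Signed: MSB=1 → 148 − 256 = -108.

unsigned = 148, signed = -108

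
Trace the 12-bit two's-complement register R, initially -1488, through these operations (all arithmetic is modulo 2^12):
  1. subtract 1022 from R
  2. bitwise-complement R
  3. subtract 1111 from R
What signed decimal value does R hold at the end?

Start: R = -1488 = 101000110000.
R = -1488 − 1022 = -2510; wraps to 1586 = 011000110010
R = NOT 011000110010 = 100111001101 = -1587
R = -1587 − 1111 = -2698; wraps to 1398 = 010101110110

1398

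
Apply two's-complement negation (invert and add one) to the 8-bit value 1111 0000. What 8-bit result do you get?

Invert: 00001111. Add 1: 00010000.

00010000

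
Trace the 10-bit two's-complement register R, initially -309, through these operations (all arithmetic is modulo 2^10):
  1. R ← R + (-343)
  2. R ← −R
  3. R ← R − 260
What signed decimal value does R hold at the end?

392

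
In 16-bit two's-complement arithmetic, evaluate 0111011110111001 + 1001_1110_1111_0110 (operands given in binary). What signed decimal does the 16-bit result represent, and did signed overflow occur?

5807; no overflow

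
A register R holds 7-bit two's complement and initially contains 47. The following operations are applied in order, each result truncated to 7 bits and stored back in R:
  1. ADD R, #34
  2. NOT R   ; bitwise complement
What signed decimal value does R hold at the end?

46

Start: R = 47 = 0101111.
R = 47 + 34 = 81; wraps to -47 = 1010001
R = NOT 1010001 = 0101110 = 46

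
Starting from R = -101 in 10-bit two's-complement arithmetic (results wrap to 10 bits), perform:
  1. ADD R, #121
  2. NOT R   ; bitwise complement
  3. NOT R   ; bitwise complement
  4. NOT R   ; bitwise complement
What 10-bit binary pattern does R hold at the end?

Start: R = -101 = 1110011011.
R = -101 + 121 = 20 = 0000010100
R = NOT 0000010100 = 1111101011 = -21
R = NOT 1111101011 = 0000010100 = 20
R = NOT 0000010100 = 1111101011 = -21

1111101011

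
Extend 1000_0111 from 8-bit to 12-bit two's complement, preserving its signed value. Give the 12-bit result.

MSB of 10000111 is 1; replicate it into the new high bits.
1111|10000111 → 111110000111 (still -121).

111110000111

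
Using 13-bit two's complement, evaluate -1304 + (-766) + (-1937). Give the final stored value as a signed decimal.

-4007

-1304 + (-766) = -2070 (1011111101010)
-2070 + (-1937) = -4007 (1000001011001)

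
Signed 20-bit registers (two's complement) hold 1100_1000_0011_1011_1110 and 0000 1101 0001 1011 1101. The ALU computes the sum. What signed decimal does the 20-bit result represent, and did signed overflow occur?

-174725; no overflow

1100_1000_0011_1011_1110 → 11001000001110111110 = -228418 (signed)
0000 1101 0001 1011 1101 → 00001101000110111101 = 53693 (signed)
  11001000001110111110
+ 00001101000110111101
= 11010101010101111011
Result 11010101010101111011: MSB = 1 → 873851 − 1048576 = -174725.
Addends have opposite signs, so signed overflow cannot occur.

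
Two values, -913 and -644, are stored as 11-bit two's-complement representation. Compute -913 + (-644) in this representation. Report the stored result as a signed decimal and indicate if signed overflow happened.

-913 → 10001101111
-644 → 10101111100
  10001101111
+ 10101111100
= 00111101011  (discard carry-out 1)
Result 00111101011: MSB = 0 → value 491.
Both addends are negative but the stored result is non-negative: signed overflow. The true value -913 + (-644) = -1557 lies outside [-1024, 1023].

491; overflow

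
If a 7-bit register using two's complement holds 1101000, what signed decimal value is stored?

-24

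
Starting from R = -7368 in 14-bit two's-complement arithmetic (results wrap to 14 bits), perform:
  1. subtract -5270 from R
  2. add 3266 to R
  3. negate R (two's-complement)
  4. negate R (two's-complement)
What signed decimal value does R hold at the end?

Start: R = -7368 = 10001100111000.
R = -7368 − (-5270) = -2098 = 11011111001110
R = -2098 + 3266 = 1168 = 00010010010000
R = −(1168) = -1168 = 11101101110000
R = −(-1168) = 1168 = 00010010010000

1168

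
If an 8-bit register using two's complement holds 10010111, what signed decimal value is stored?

MSB is 1, so the value is negative.
Invert: 01101000. Add 1: 01101001 = 105. So the value is −105.

-105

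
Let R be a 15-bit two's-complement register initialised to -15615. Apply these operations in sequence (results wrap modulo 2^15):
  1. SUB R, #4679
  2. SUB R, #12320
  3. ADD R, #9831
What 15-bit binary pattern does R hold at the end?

010011100000001

Start: R = -15615 = 100001100000001.
R = -15615 − 4679 = -20294; wraps to 12474 = 011000010111010
R = 12474 − 12320 = 154 = 000000010011010
R = 154 + 9831 = 9985 = 010011100000001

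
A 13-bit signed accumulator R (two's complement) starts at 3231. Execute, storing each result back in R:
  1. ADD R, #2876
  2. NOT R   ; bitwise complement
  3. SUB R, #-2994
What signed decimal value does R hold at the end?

-3114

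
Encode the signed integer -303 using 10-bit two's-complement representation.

1011010001

|-303| = 303 = 0100101111 in 10 bits.
Invert the bits: 1011010000. Add 1: 1011010001.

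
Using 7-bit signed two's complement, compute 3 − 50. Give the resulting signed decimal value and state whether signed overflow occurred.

3 → 0000011
50 → 0110010
Subtract via negate-and-add: invert 0110010 + 1 = 1001110 (i.e. -50).
  0000011
+ 1001110
= 1010001
Result 1010001: MSB = 1 → 81 − 128 = -47.
Addends (after negating the subtrahend) have opposite signs, so signed overflow cannot occur.

-47; no overflow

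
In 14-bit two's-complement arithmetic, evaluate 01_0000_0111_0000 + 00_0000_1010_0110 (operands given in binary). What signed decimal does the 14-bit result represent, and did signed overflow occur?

01_0000_0111_0000 → 01000001110000 = 4208 (signed)
00_0000_1010_0110 → 00000010100110 = 166 (signed)
  01000001110000
+ 00000010100110
= 01000100010110
Result 01000100010110: MSB = 0 → value 4374.
Both addends are non-negative and so is the stored result: no signed overflow.

4374; no overflow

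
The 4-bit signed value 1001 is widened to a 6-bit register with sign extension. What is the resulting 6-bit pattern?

111001

MSB of 1001 is 1; replicate it into the new high bits.
11|1001 → 111001 (still -7).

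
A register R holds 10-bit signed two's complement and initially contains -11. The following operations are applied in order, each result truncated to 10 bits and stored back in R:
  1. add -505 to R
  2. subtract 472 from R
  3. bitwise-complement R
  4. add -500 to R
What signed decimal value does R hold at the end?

487

Start: R = -11 = 1111110101.
R = -11 + (-505) = -516; wraps to 508 = 0111111100
R = 508 − 472 = 36 = 0000100100
R = NOT 0000100100 = 1111011011 = -37
R = -37 + (-500) = -537; wraps to 487 = 0111100111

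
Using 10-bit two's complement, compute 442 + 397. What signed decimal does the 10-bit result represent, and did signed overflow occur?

-185; overflow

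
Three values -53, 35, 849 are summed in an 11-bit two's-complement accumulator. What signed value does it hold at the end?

831

-53 + 35 = -18 (11111101110)
-18 + 849 = 831 (01100111111)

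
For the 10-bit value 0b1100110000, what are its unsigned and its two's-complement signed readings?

Unsigned: 1100110000 = 816.
Signed: MSB=1 → 816 − 1024 = -208.

unsigned = 816, signed = -208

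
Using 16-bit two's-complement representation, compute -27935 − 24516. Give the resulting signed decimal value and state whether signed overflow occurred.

13085; overflow

-27935 → 1001001011100001
24516 → 0101111111000100
Subtract via negate-and-add: invert 0101111111000100 + 1 = 1010000000111100 (i.e. -24516).
  1001001011100001
+ 1010000000111100
= 0011001100011101  (discard carry-out 1)
Result 0011001100011101: MSB = 0 → value 13085.
Both addends (after negating the subtrahend) are negative but the stored result is non-negative: signed overflow. The true value -27935 − 24516 = -52451 lies outside [-32768, 32767].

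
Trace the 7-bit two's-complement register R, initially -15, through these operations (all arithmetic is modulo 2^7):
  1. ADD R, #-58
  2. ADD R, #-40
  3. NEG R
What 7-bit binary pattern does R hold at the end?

1110001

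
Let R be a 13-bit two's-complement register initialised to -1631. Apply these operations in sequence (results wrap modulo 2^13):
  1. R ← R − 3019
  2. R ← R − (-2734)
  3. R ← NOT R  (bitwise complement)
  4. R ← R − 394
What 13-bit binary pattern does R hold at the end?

0010111110001

Start: R = -1631 = 1100110100001.
R = -1631 − 3019 = -4650; wraps to 3542 = 0110111010110
R = 3542 − (-2734) = 6276; wraps to -1916 = 1100010000100
R = NOT 1100010000100 = 0011101111011 = 1915
R = 1915 − 394 = 1521 = 0010111110001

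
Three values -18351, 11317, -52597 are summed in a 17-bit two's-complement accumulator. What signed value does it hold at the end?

-59631

-18351 + 11317 = -7034 (11110010010000110)
-7034 + (-52597) = -59631 (10001011100010001)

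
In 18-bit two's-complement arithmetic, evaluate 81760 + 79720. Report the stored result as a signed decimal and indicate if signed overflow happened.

-100664; overflow

81760 → 010011111101100000
79720 → 010011011101101000
  010011111101100000
+ 010011011101101000
= 100111011011001000
Result 100111011011001000: MSB = 1 → 161480 − 262144 = -100664.
Both addends are non-negative but the stored result is negative: signed overflow. The true value 81760 + 79720 = 161480 lies outside [-131072, 131071].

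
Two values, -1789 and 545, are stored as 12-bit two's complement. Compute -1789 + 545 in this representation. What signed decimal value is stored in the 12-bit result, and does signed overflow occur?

-1244; no overflow

-1789 → 100100000011
545 → 001000100001
  100100000011
+ 001000100001
= 101100100100
Result 101100100100: MSB = 1 → 2852 − 4096 = -1244.
Addends have opposite signs, so signed overflow cannot occur.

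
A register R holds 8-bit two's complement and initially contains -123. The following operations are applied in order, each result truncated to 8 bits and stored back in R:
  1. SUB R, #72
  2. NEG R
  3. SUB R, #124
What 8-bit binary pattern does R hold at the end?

01000111

Start: R = -123 = 10000101.
R = -123 − 72 = -195; wraps to 61 = 00111101
R = −(61) = -61 = 11000011
R = -61 − 124 = -185; wraps to 71 = 01000111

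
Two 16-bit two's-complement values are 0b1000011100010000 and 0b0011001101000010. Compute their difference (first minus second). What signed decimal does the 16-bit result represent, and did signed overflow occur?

0b1000011100010000 → 1000011100010000 = -30960 (signed)
0b0011001101000010 → 0011001101000010 = 13122 (signed)
Subtract via negate-and-add: invert 0011001101000010 + 1 = 1100110010111110 (i.e. -13122).
  1000011100010000
+ 1100110010111110
= 0101001111001110  (discard carry-out 1)
Result 0101001111001110: MSB = 0 → value 21454.
Both addends (after negating the subtrahend) are negative but the stored result is non-negative: signed overflow. The true value -30960 − 13122 = -44082 lies outside [-32768, 32767].

21454; overflow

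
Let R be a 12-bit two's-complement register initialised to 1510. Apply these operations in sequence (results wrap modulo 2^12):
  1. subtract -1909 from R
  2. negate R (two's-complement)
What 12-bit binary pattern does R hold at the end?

001010100101

Start: R = 1510 = 010111100110.
R = 1510 − (-1909) = 3419; wraps to -677 = 110101011011
R = −(-677) = 677 = 001010100101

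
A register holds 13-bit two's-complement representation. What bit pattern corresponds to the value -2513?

|-2513| = 2513 = 0100111010001 in 13 bits.
Invert the bits: 1011000101110. Add 1: 1011000101111.

1011000101111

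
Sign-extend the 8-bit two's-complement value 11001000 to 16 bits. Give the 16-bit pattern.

1111111111001000

MSB of 11001000 is 1; replicate it into the new high bits.
11111111|11001000 → 1111111111001000 (still -56).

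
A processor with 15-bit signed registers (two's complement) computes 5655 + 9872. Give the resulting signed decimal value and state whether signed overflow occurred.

15527; no overflow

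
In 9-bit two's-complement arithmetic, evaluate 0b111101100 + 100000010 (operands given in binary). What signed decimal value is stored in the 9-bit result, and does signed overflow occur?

238; overflow

0b111101100 → 111101100 = -20 (signed)
100000010 = -254 (signed)
  111101100
+ 100000010
= 011101110  (discard carry-out 1)
Result 011101110: MSB = 0 → value 238.
Both addends are negative but the stored result is non-negative: signed overflow. The true value -20 + (-254) = -274 lies outside [-256, 255].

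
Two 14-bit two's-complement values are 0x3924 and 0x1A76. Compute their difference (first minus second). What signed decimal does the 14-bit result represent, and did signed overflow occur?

7854; overflow

0x3924 = 11100100100100 = -1756 (signed)
0x1A76 = 01101001110110 = 6774 (signed)
Subtract via negate-and-add: invert 01101001110110 + 1 = 10010110001010 (i.e. -6774).
  11100100100100
+ 10010110001010
= 01111010101110  (discard carry-out 1)
Result 01111010101110: MSB = 0 → value 7854.
Both addends (after negating the subtrahend) are negative but the stored result is non-negative: signed overflow. The true value -1756 − 6774 = -8530 lies outside [-8192, 8191].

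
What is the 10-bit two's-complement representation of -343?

1010101001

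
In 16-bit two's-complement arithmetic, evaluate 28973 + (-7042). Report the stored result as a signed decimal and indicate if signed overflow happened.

21931; no overflow

28973 → 0111000100101101
-7042 → 1110010001111110
  0111000100101101
+ 1110010001111110
= 0101010110101011  (discard carry-out 1)
Result 0101010110101011: MSB = 0 → value 21931.
Addends have opposite signs, so signed overflow cannot occur.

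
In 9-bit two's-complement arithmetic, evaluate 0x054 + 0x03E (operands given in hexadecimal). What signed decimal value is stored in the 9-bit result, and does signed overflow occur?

0x054 = 001010100 = 84 (signed)
0x03E = 000111110 = 62 (signed)
  001010100
+ 000111110
= 010010010
Result 010010010: MSB = 0 → value 146.
Both addends are non-negative and so is the stored result: no signed overflow.

146; no overflow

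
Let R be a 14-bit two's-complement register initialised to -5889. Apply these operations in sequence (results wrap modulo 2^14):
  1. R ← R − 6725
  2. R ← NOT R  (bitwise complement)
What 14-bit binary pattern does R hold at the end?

Start: R = -5889 = 10100011111111.
R = -5889 − 6725 = -12614; wraps to 3770 = 00111010111010
R = NOT 00111010111010 = 11000101000101 = -3771

11000101000101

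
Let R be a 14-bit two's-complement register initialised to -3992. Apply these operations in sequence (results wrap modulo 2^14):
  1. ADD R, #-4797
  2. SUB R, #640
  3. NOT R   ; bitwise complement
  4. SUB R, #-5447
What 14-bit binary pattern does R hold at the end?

Start: R = -3992 = 11000001101000.
R = -3992 + (-4797) = -8789; wraps to 7595 = 01110110101011
R = 7595 − 640 = 6955 = 01101100101011
R = NOT 01101100101011 = 10010011010100 = -6956
R = -6956 − (-5447) = -1509 = 11101000011011

11101000011011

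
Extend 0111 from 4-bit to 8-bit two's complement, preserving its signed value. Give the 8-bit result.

00000111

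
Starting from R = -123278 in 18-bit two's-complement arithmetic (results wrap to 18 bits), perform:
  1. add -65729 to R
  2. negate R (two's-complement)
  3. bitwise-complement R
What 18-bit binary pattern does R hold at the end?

Start: R = -123278 = 100001111001110010.
R = -123278 + (-65729) = -189007; wraps to 73137 = 010001110110110001
R = −(73137) = -73137 = 101110001001001111
R = NOT 101110001001001111 = 010001110110110000 = 73136

010001110110110000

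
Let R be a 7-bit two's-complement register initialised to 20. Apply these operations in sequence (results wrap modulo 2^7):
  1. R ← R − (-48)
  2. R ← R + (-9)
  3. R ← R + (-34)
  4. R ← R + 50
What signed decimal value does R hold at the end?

Start: R = 20 = 0010100.
R = 20 − (-48) = 68; wraps to -60 = 1000100
R = -60 + (-9) = -69; wraps to 59 = 0111011
R = 59 + (-34) = 25 = 0011001
R = 25 + 50 = 75; wraps to -53 = 1001011

-53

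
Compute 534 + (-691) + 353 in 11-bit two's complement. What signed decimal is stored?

196

534 + (-691) = -157 (11101100011)
-157 + 353 = 196 (00011000100)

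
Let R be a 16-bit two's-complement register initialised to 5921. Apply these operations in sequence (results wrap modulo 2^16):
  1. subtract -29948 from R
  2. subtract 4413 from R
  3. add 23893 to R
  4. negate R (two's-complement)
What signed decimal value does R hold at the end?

10187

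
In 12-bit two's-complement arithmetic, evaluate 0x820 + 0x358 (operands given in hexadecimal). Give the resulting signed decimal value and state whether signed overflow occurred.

-1160; no overflow

0x820 = 100000100000 = -2016 (signed)
0x358 = 001101011000 = 856 (signed)
  100000100000
+ 001101011000
= 101101111000
Result 101101111000: MSB = 1 → 2936 − 4096 = -1160.
Addends have opposite signs, so signed overflow cannot occur.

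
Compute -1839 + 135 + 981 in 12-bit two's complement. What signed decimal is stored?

-1839 + 135 = -1704 (100101011000)
-1704 + 981 = -723 (110100101101)

-723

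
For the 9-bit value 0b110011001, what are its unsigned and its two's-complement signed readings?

unsigned = 409, signed = -103

Unsigned: 110011001 = 409.
Signed: MSB=1 → 409 − 512 = -103.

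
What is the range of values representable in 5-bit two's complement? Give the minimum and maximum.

min = -16, max = 15

Minimum: −2^4 = -16.
Maximum: 2^4 − 1 = 15.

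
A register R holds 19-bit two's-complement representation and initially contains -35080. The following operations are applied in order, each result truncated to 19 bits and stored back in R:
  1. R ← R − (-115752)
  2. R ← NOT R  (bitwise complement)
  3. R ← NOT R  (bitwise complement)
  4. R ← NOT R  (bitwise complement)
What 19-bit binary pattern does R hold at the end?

Start: R = -35080 = 1110111011011111000.
R = -35080 − (-115752) = 80672 = 0010011101100100000
R = NOT 0010011101100100000 = 1101100010011011111 = -80673
R = NOT 1101100010011011111 = 0010011101100100000 = 80672
R = NOT 0010011101100100000 = 1101100010011011111 = -80673

1101100010011011111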